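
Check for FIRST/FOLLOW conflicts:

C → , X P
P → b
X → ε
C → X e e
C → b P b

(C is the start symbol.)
No FIRST/FOLLOW conflicts.

A FIRST/FOLLOW conflict occurs when a non-terminal N has a nullable alternative N → β (β ⇒* ε) and another alternative N → α with FIRST(α) ∩ FOLLOW(N) ≠ ∅: on such a lookahead the parser cannot decide between expanding α and letting N vanish via β.

Nullable non-terminals: X.
X has a nullable alternative but only one production, so nothing to check.

C, P have no nullable alternative, so no FIRST/FOLLOW check is needed there.

No FIRST/FOLLOW conflicts found.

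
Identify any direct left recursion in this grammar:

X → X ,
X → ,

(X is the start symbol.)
Yes, X is left-recursive

Direct left recursion occurs when N → N α for some non-terminal N (the right-hand side begins with the left-hand side itself).

X → X ,: LEFT RECURSIVE (starts with X)
X → ,: starts with ','

The grammar has direct left recursion on: X.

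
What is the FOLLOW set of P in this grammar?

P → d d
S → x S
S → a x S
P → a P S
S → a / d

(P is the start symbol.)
{ $, 'a', 'x' }

To compute FOLLOW(P), find every occurrence of P on a right-hand side N → α P β: add FIRST(β) \ {ε}, and if β is empty or nullable also add FOLLOW(N). Iterate to a fixed point.

P is the start symbol, so $ ∈ FOLLOW(P).
In P → a P S: P is followed by S, add FIRST(S) \ {ε} = { 'a', 'x' }

Taking the union: FOLLOW(P) = { $, 'a', 'x' }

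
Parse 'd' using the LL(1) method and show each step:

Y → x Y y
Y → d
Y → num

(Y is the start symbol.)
LL(1) parsing maintains a stack (initially the start symbol over $) and the input. At each step: if the stack top is a terminal, match it against the current input token; if it is a non-terminal N, replace it with the RHS of M[N, lookahead] (the unique production whose predict set contains the lookahead).

Stack is shown with the top on the left.

Stack  Input  Action
--------------------
Y $    d $    output Y → d
d $    d $    match 'd'
$      $      accept

The string is accepted.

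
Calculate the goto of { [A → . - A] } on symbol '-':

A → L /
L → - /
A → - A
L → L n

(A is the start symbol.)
GOTO(I, '-') = CLOSURE({ [A → αX.β] : [A → α.Xβ] ∈ I, X = '-' })

Items with dot before '-', with the dot advanced:
  [A → . - A] → [A → - . A]
Closure of the advanced items:
  [A → - . A] has the dot before A: add [A → . L /], [A → . - A]
  [A → . L /] has the dot before L: add [L → . - /], [L → . L n]

GOTO = { [A → - . A], [A → . - A], [A → . L /], [L → . - /], [L → . L n] }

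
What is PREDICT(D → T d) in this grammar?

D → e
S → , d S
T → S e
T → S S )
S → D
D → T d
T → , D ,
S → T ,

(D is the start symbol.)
{ ',', 'e' }

PREDICT(D → T d) = (FIRST(RHS) \ {ε}) ∪ (FOLLOW(D) if ε ∈ FIRST(RHS), i.e. RHS ⇒* ε)
FIRST(T) = { ',', 'e' }
FIRST(T d) = { ',', 'e' }
ε ∉ FIRST(T d), so FOLLOW(D) is not added.
PREDICT(D → T d) = { ',', 'e' }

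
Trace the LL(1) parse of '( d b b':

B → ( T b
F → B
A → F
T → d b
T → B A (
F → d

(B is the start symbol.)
LL(1) parsing maintains a stack (initially the start symbol over $) and the input. At each step: if the stack top is a terminal, match it against the current input token; if it is a non-terminal N, replace it with the RHS of M[N, lookahead] (the unique production whose predict set contains the lookahead).

Stack is shown with the top on the left.

Stack    Input      Action
--------------------------
B $      ( d b b $  output B → ( T b
( T b $  ( d b b $  match '('
T b $    d b b $    output T → d b
d b b $  d b b $    match 'd'
b b $    b b $      match 'b'
b $      b $        match 'b'
$        $          accept

The string is accepted.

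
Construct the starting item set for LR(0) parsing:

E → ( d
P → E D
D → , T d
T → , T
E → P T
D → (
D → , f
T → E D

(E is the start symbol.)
{ [E → . ( d], [E → . P T], [E' → . E], [P → . E D] }

First, augment the grammar with E' → E
I₀ = CLOSURE({ [E' → . E] }):
  [E' → . E] has the dot before E: add [E → . ( d], [E → . P T]
  [E → . P T] has the dot before P: add [P → . E D]
No further items can be added.

I₀ = { [E → . ( d], [E → . P T], [E' → . E], [P → . E D] }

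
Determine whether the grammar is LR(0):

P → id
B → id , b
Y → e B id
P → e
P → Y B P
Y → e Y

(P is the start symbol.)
A grammar is LR(0) if no state in the canonical LR(0) collection has:
  - both a shift item (dot before a terminal) and a complete item (shift-reduce conflict), or
  - two or more complete items (reduce-reduce conflict; the accept item [P' → P .] counts as a complete item here).

Augment with P' → P and build the canonical LR(0) collection (I0 = CLOSURE({[P' → . P]}), then GOTO on every symbol after a dot until no new states appear). It has 14 states:
  I0: { [P → . Y B P], [P → . e], [P → . id], [P' → . P], [Y → . e B id], [Y → . e Y] }  — shift
  I1: { [P' → P .] }  — accept
  I2: { [B → . id , b], [P → Y . B P] }  — shift
  I3: { [B → . id , b], [P → e .], [Y → . e B id], [Y → . e Y], [Y → e . B id], [Y → e . Y] }  — shift, reduce
  I4: { [P → id .] }  — reduce
  I5: { [Y → e B . id] }  — shift
  I6: { [Y → e Y .] }  — reduce
  I7: { [B → . id , b], [Y → . e B id], [Y → . e Y], [Y → e . B id], [Y → e . Y] }  — shift
  I8: { [B → id . , b] }  — shift
  I9: { [B → id , . b] }  — shift
  I10: { [B → id , b .] }  — reduce
  I11: { [Y → e B id .] }  — reduce
  I12: { [P → . Y B P], [P → . e], [P → . id], [P → Y B . P], [Y → . e B id], [Y → . e Y] }  — shift
  I13: { [P → Y B P .] }  — reduce

Conflict in state I3:
  Shift-reduce conflict between [P → e .] and [B → . id , b]
So the grammar is NOT LR(0).

Answer: No. Shift-reduce conflict between [P → e .] and [B → . id , b]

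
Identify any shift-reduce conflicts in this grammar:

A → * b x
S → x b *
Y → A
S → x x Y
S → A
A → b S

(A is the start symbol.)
No shift-reduce conflicts

A shift-reduce conflict occurs when an LR(0) state has both:
  - a complete (reduce) item [A → α .] (dot at the end), and
  - a shift item [B → β . c γ] (dot before a terminal).

Augment with A' → A and build the canonical LR(0) collection (I0 = CLOSURE({[A' → . A]}), then GOTO on every symbol after a dot until no new states appear). It has 14 states:
  I0: { [A → . * b x], [A → . b S], [A' → . A] }  — shift
  I1: { [A → * . b x] }  — shift
  I2: { [A' → A .] }  — accept
  I3: { [A → . * b x], [A → . b S], [A → b . S], [S → . A], [S → . x b *], [S → . x x Y] }  — shift
  I4: { [S → A .] }  — reduce
  I5: { [A → b S .] }  — reduce
  I6: { [S → x . b *], [S → x . x Y] }  — shift
  I7: { [S → x b . *] }  — shift
  I8: { [A → . * b x], [A → . b S], [S → x x . Y], [Y → . A] }  — shift
  I9: { [Y → A .] }  — reduce
  I10: { [S → x x Y .] }  — reduce
  I11: { [S → x b * .] }  — reduce
  I12: { [A → * b . x] }  — shift
  I13: { [A → * b x .] }  — reduce

No state contains both a complete item and a shift item.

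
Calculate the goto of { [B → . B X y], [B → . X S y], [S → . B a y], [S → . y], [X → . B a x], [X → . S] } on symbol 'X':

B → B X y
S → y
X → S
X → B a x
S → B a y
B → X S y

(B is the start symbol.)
GOTO(I, 'X') = CLOSURE({ [A → αX.β] : [A → α.Xβ] ∈ I, X = 'X' })

Items with dot before 'X', with the dot advanced:
  [B → . X S y] → [B → X . S y]
Closure of the advanced items:
  [B → X . S y] has the dot before S: add [S → . y], [S → . B a y]
  [S → . B a y] has the dot before B: add [B → . B X y], [B → . X S y]
  [B → . X S y] has the dot before X: add [X → . S], [X → . B a x]

GOTO = { [B → . B X y], [B → . X S y], [B → X . S y], [S → . B a y], [S → . y], [X → . B a x], [X → . S] }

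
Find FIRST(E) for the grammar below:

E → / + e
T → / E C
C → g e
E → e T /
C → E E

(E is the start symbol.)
To compute FIRST(E), examine every production with E on the left-hand side, reading each right-hand side left to right until a non-nullable symbol is reached.

From E → / + e:
  - '/' is a terminal: add '/' and stop
From E → e T /:
  - e is a terminal: add 'e' and stop

Collecting: FIRST(E) = { '/', 'e' }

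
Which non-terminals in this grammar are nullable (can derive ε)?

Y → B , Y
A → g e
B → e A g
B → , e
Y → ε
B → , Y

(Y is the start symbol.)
{ 'Y' }

A non-terminal is nullable if it can derive ε (the empty string): either it has an ε-production, or it has a production whose right-hand side consists entirely of nullable non-terminals.

ε-productions: Y → ε
So Y is immediately nullable.
No further non-terminal can be added: every production for the remaining non-terminals contains a terminal or a non-nullable non-terminal.
Nullable = { 'Y' }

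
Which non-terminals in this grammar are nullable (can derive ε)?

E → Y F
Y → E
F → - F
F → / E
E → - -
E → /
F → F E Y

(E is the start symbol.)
A non-terminal is nullable if it can derive ε (the empty string): either it has an ε-production, or it has a production whose right-hand side consists entirely of nullable non-terminals.

There are no ε-productions, so no non-terminal can derive ε.
No non-terminals are nullable.

Answer: None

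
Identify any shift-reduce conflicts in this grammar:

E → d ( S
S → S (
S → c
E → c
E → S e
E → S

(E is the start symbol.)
Yes — I2: [E → S .] vs [E → S . e]; I6: [E → d ( S .] vs [S → S . (]

Augment with E' → E and build the canonical LR(0) collection (I0 = CLOSURE({[E' → . E]}), then GOTO on every symbol after a dot until no new states appear). It has 10 states:
  I0: { [E → . S e], [E → . S], [E → . c], [E → . d ( S], [E' → . E], [S → . S (], [S → . c] }  — shift
  I1: { [E' → E .] }  — accept
  I2: { [E → S . e], [E → S .], [S → S . (] }  — shift, reduce
  I3: { [E → c .], [S → c .] }  — 2 reduces
  I4: { [E → d . ( S] }  — shift
  I5: { [E → d ( . S], [S → . S (], [S → . c] }  — shift
  I6: { [E → d ( S .], [S → S . (] }  — shift, reduce
  I7: { [S → c .] }  — reduce
  I8: { [S → S ( .] }  — reduce
  I9: { [E → S e .] }  — reduce

I2 contains reduce item [E → S .] and shift items [E → S . e], [S → S . (] — shift-reduce conflict.
I6 contains reduce item [E → d ( S .] and shift item [S → S . (] — shift-reduce conflict.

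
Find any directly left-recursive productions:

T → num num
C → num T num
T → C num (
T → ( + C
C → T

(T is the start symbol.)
No direct left recursion

T → num num: starts with num
C → num T num: starts with num
T → C num (: starts with C
T → ( + C: starts with '('
C → T: starts with T

No direct left recursion found.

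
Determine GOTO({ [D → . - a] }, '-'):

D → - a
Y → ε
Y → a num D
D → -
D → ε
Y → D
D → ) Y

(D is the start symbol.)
GOTO(I, '-') = CLOSURE({ [A → αX.β] : [A → α.Xβ] ∈ I, X = '-' })

Items with dot before '-', with the dot advanced:
  [D → . - a] → [D → - . a]
Closure adds nothing (no advanced item has the dot before a non-terminal).

GOTO = { [D → - . a] }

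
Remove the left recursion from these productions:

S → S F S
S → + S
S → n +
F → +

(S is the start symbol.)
S is directly left-recursive. The standard transformation for
  A → A α₁ | ... | A α_m | β₁ | ... | β_n
is
  A  → β₁ A' | ... | β_n A'
  A' → α₁ A' | ... | α_m A' | ε

S → + S becomes S → + S S'
S → n + becomes S → n + S'
S → S F S becomes S' → F S S'
Add S' → ε

Productions for other non-terminals are unchanged:
  F → +

Resulting grammar:
S → + S S'
S → n + S'
S' → F S S'
S' → ε
F → +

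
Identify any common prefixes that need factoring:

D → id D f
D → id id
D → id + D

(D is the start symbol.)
Left-factoring is needed when two productions for the same non-terminal
share a common prefix on the right-hand side.

Productions for D:
  D → id D f
  D → id id
  D → id + D

Found common prefix 'id' in productions for D

Answer: Yes, D has productions with common prefix 'id'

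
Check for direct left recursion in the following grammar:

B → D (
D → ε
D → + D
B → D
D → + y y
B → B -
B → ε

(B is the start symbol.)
Yes, B is left-recursive

B → D (: starts with D
D → ε: starts with ε
D → + D: starts with '+'
B → D: starts with D
D → + y y: starts with '+'
B → B -: LEFT RECURSIVE (starts with B)
B → ε: starts with ε

The grammar has direct left recursion on: B.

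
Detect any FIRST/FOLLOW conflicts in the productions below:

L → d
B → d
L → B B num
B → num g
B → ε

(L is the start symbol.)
A FIRST/FOLLOW conflict occurs when a non-terminal N has a nullable alternative N → β (β ⇒* ε) and another alternative N → α with FIRST(α) ∩ FOLLOW(N) ≠ ∅: on such a lookahead the parser cannot decide between expanding α and letting N vanish via β.

Nullable non-terminals: B.

B: nullable alternative(s) B → ε; FOLLOW(B) = { 'd', 'num' }
  B → d: FIRST \ {ε} = { 'd' } — overlaps FOLLOW(B) on { 'd' }: CONFLICT
  B → num g: FIRST \ {ε} = { 'num' } — overlaps FOLLOW(B) on { 'num' }: CONFLICT
  B → ε: FIRST \ {ε} = { } — this is the only nullable alternative, skip

L has no nullable alternative, so no FIRST/FOLLOW check is needed there.

So the grammar has 2 FIRST/FOLLOW conflicts (marked CONFLICT above).

Answer: Yes. B → d with FOLLOW(B) on { 'd' }; B → num g with FOLLOW(B) on { 'num' }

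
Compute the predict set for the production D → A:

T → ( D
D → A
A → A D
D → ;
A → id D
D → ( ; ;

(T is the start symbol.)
PREDICT(D → A) = (FIRST(RHS) \ {ε}) ∪ (FOLLOW(D) if ε ∈ FIRST(RHS), i.e. RHS ⇒* ε)
FIRST(A) = { 'id' }
FIRST(A) = { 'id' }
ε ∉ FIRST(A), so FOLLOW(D) is not added.
PREDICT(D → A) = { 'id' }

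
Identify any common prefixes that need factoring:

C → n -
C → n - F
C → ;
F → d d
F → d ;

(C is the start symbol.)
Left-factoring is needed when two productions for the same non-terminal
share a common prefix on the right-hand side.

Productions for C:
  C → n -
  C → n - F
  C → ;
Productions for F:
  F → d d
  F → d ;

Found common prefix 'n -' in productions for C
Found common prefix 'd' in productions for F

Answer: Yes, C has productions with common prefix 'n -'; F has productions with common prefix 'd'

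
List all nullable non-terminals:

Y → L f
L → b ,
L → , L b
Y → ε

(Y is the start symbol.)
{ 'Y' }

A non-terminal is nullable if it can derive ε (the empty string): either it has an ε-production, or it has a production whose right-hand side consists entirely of nullable non-terminals.

ε-productions: Y → ε
So Y is immediately nullable.
No further non-terminal can be added: every production for the remaining non-terminals contains a terminal or a non-nullable non-terminal.
Nullable = { 'Y' }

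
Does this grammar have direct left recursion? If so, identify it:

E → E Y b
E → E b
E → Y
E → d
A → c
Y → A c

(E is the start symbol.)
Yes, E is left-recursive

Direct left recursion occurs when N → N α for some non-terminal N (the right-hand side begins with the left-hand side itself).

E → E Y b: LEFT RECURSIVE (starts with E)
E → E b: LEFT RECURSIVE (starts with E)
E → Y: starts with Y
E → d: starts with d
A → c: starts with c
Y → A c: starts with A

The grammar has direct left recursion on: E.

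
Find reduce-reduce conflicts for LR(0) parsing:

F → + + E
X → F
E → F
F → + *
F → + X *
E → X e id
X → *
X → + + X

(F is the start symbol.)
Yes — I3: [F → + * .] vs [X → * .]; I10: [E → F .] vs [X → F .]

Augment with F' → F and build the canonical LR(0) collection (I0 = CLOSURE({[F' → . F]}), then GOTO on every symbol after a dot until no new states appear). It has 15 states:
  I0: { [F → . + *], [F → . + + E], [F → . + X *], [F' → . F] }  — shift
  I1: { [F → + . *], [F → + . + E], [F → + . X *], [F → . + *], [F → . + + E], [F → . + X *], [X → . *], [X → . + + X], [X → . F] }  — shift
  I2: { [F' → F .] }  — accept
  I3: { [F → + * .], [X → * .] }  — 2 reduces
  I4: { [E → . F], [E → . X e id], [F → + + . E], [F → + . *], [F → + . + E], [F → + . X *], [F → . + *], [F → . + + E], [F → . + X *], [X → + . + X], [X → . *], [X → . + + X], [X → . F] }  — shift
  I5: { [X → F .] }  — reduce
  I6: { [F → + X . *] }  — shift
  I7: { [F → + X * .] }  — reduce
  I8: { [E → . F], [E → . X e id], [F → + + . E], [F → + . *], [F → + . + E], [F → + . X *], [F → . + *], [F → . + + E], [F → . + X *], [X → + + . X], [X → + . + X], [X → . *], [X → . + + X], [X → . F] }  — shift
  I9: { [F → + + E .] }  — reduce
  I10: { [E → F .], [X → F .] }  — 2 reduces
  I11: { [E → X . e id], [F → + X . *] }  — shift
  I12: { [E → X e . id] }  — shift
  I13: { [E → X e id .] }  — reduce
  I14: { [E → X . e id], [F → + X . *], [X → + + X .] }  — shift, reduce

I3 contains complete items [F → + * .], [X → * .] — reduce-reduce conflict.
I10 contains complete items [E → F .], [X → F .] — reduce-reduce conflict.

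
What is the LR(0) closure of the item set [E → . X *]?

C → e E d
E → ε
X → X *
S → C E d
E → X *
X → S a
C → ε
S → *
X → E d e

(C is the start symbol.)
{ [C → . e E d], [C → .], [E → . X *], [E → .], [S → . *], [S → . C E d], [X → . E d e], [X → . S a], [X → . X *] }

Start with: [E → . X *]
  [E → . X *] has the dot before X: add [X → . X *], [X → . S a], [X → . E d e]
  [X → . S a] has the dot before S: add [S → . C E d], [S → . *]
  [X → . E d e] has the dot before E: add [E → .]
  [S → . C E d] has the dot before C: add [C → . e E d], [C → .]
No further items can be added.

CLOSURE = { [C → . e E d], [C → .], [E → . X *], [E → .], [S → . *], [S → . C E d], [X → . E d e], [X → . S a], [X → . X *] }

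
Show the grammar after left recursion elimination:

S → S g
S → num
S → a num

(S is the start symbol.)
S → num S'
S → a num S'
S' → g S'
S' → ε

S is directly left-recursive. The standard transformation for
  A → A α₁ | ... | A α_m | β₁ | ... | β_n
is
  A  → β₁ A' | ... | β_n A'
  A' → α₁ A' | ... | α_m A' | ε

S → num becomes S → num S'
S → a num becomes S → a num S'
S → S g becomes S' → g S'
Add S' → ε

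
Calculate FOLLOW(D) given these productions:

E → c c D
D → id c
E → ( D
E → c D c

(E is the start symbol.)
{ $, 'c' }

To compute FOLLOW(D), find every occurrence of D on a right-hand side N → α D β: add FIRST(β) \ {ε}, and if β is empty or nullable also add FOLLOW(N). Iterate to a fixed point.

In E → c c D: D is at the end, add FOLLOW(E)
In E → ( D: D is at the end, add FOLLOW(E)
In E → c D c: D is followed by c, add FIRST(c) \ {ε} = { 'c' }

The FOLLOW sets referred to above (computed the same way, to a fixed point):
  FOLLOW(E) = { $ }

Taking the union: FOLLOW(D) = { $, 'c' }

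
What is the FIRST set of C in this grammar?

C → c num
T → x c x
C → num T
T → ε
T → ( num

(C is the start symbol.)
{ 'c', 'num' }

To compute FIRST(C), examine every production with C on the left-hand side, reading each right-hand side left to right until a non-nullable symbol is reached.

From C → c num:
  - c is a terminal: add 'c' and stop
From C → num T:
  - num is a terminal: add 'num' and stop

Collecting: FIRST(C) = { 'c', 'num' }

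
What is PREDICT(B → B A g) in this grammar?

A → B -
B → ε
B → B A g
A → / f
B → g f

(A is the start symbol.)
PREDICT(B → B A g) = (FIRST(RHS) \ {ε}) ∪ (FOLLOW(B) if ε ∈ FIRST(RHS), i.e. RHS ⇒* ε)
FIRST(B) = { '-', '/', 'g', ε }
FIRST(A) = { '-', '/', 'g' }
FIRST(B A g) = { '-', '/', 'g' }
ε ∉ FIRST(B A g), so FOLLOW(B) is not added.
PREDICT(B → B A g) = { '-', '/', 'g' }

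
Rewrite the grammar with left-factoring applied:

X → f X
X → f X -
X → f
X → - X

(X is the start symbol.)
X → f X'
X' → X X''
X'' → ε
X'' → -
X' → ε
X → - X

Left-factoring transforms A → αβ₁ | αβ₂ into A → αA' and A' → β₁ | β₂
(α is the longest common prefix among the alternatives). Repeat until
no nonterminal has two alternatives with a common prefix.

Round 1: X has alternatives sharing prefix 'f'. Introduce X': X → f X'
  Add: X' → X
  Add: X' → X -
  Add: X' → ε

Round 2: X' has alternatives sharing prefix 'X'. Introduce X'': X' → X X''
  Add: X'' → ε
  Add: X'' → -

No remaining common prefixes — done.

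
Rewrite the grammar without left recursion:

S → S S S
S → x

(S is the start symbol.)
S is directly left-recursive. The standard transformation for
  A → A α₁ | ... | A α_m | β₁ | ... | β_n
is
  A  → β₁ A' | ... | β_n A'
  A' → α₁ A' | ... | α_m A' | ε

S → x becomes S → x S'
S → S S S becomes S' → S S S'
Add S' → ε

Resulting grammar:
S → x S'
S' → S S S'
S' → ε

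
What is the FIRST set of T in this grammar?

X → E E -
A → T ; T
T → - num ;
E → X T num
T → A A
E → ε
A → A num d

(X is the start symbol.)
To compute FIRST(T), examine every production with T on the left-hand side, reading each right-hand side left to right until a non-nullable symbol is reached.

FIRST sets of the other non-terminals involved (by the same procedure, iterated to a fixed point):
  FIRST(A) = { '-' }

From T → - num ;:
  - '-' is a terminal: add '-' and stop
From T → A A:
  - A is a non-terminal: add FIRST(A) \ {ε} = { '-' }
    A is not nullable, so stop

Collecting: FIRST(T) = { '-' }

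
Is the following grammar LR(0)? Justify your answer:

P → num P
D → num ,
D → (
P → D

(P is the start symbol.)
A grammar is LR(0) if no state in the canonical LR(0) collection has:
  - both a shift item (dot before a terminal) and a complete item (shift-reduce conflict), or
  - two or more complete items (reduce-reduce conflict; the accept item [P' → P .] counts as a complete item here).

Augment with P' → P and build the canonical LR(0) collection (I0 = CLOSURE({[P' → . P]}), then GOTO on every symbol after a dot until no new states appear). It has 7 states:
  I0: { [D → . (], [D → . num ,], [P → . D], [P → . num P], [P' → . P] }  — shift
  I1: { [D → ( .] }  — reduce
  I2: { [P → D .] }  — reduce
  I3: { [P' → P .] }  — accept
  I4: { [D → . (], [D → . num ,], [D → num . ,], [P → . D], [P → . num P], [P → num . P] }  — shift
  I5: { [D → num , .] }  — reduce
  I6: { [P → num P .] }  — reduce

Every state is either a pure shift/goto state or contains exactly one complete item and nothing to shift — no conflicts. The grammar is LR(0).

Answer: Yes, the grammar is LR(0)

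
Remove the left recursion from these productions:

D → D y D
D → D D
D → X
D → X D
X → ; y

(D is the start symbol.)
D is directly left-recursive. The standard transformation for
  A → A α₁ | ... | A α_m | β₁ | ... | β_n
is
  A  → β₁ A' | ... | β_n A'
  A' → α₁ A' | ... | α_m A' | ε

D → X becomes D → X D'
D → X D becomes D → X D D'
D → D y D becomes D' → y D D'
D → D D becomes D' → D D'
Add D' → ε

Productions for other non-terminals are unchanged:
  X → ; y

Resulting grammar:
D → X D'
D → X D D'
D' → y D D'
D' → D D'
D' → ε
X → ; y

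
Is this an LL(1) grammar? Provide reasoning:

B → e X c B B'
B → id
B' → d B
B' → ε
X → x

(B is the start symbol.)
No. Predict set conflict for B': { 'd' }

Relevant sets:
  FOLLOW(B') = { $, 'd' }

For B:
  PREDICT(B → e X c B B') = { 'e' }
  PREDICT(B → id) = { 'id' }
For B':
  PREDICT(B' → d B) = { 'd' }
  PREDICT(B' → ε) = { $, 'd' }
X has a single production, so nothing to check there.

Conflict found: Predict set conflict for B': { 'd' }
The grammar is NOT LL(1).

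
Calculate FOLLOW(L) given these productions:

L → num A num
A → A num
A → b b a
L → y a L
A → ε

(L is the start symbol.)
{ $ }

To compute FOLLOW(L), find every occurrence of L on a right-hand side N → α L β: add FIRST(β) \ {ε}, and if β is empty or nullable also add FOLLOW(N). Iterate to a fixed point.

L is the start symbol, so $ ∈ FOLLOW(L).
In L → y a L: L is at the end; this adds FOLLOW(L) to itself — nothing new

Taking the union: FOLLOW(L) = { $ }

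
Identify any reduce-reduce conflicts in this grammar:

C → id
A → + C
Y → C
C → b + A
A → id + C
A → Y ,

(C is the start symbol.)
No reduce-reduce conflicts

Augment with C' → C and build the canonical LR(0) collection (I0 = CLOSURE({[C' → . C]}), then GOTO on every symbol after a dot until no new states appear). It has 14 states:
  I0: { [C → . b + A], [C → . id], [C' → . C] }  — shift
  I1: { [C' → C .] }  — accept
  I2: { [C → b . + A] }  — shift
  I3: { [C → id .] }  — reduce
  I4: { [A → . + C], [A → . Y ,], [A → . id + C], [C → . b + A], [C → . id], [C → b + . A], [Y → . C] }  — shift
  I5: { [A → + . C], [C → . b + A], [C → . id] }  — shift
  I6: { [C → b + A .] }  — reduce
  I7: { [Y → C .] }  — reduce
  I8: { [A → Y . ,] }  — shift
  I9: { [A → id . + C], [C → id .] }  — shift, reduce
  I10: { [A → id + . C], [C → . b + A], [C → . id] }  — shift
  I11: { [A → id + C .] }  — reduce
  I12: { [A → Y , .] }  — reduce
  I13: { [A → + C .] }  — reduce

No state contains more than one complete item.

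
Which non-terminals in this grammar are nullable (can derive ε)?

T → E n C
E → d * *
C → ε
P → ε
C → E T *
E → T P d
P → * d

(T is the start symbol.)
ε-productions: C → ε, P → ε
So C, P are immediately nullable.
No further non-terminal can be added: every production for the remaining non-terminals contains a terminal or a non-nullable non-terminal.
Nullable = { 'C', 'P' }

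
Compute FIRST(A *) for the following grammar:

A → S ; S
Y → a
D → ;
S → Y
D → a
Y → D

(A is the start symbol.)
FIRST sets of the non-terminals involved (from the grammar, by fixed-point iteration):
  FIRST(A) = { ';', 'a' }

To compute FIRST(A *), process the symbols left to right:
Symbol A is a non-terminal. Add FIRST(A) \ {ε} = { ';', 'a' }
A is not nullable (ε ∉ FIRST(A)), so stop here.
FIRST(A *) = { ';', 'a' }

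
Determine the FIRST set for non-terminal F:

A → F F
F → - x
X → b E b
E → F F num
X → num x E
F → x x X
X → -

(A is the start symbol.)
From F → - x:
  - '-' is a terminal: add '-' and stop
From F → x x X:
  - x is a terminal: add 'x' and stop

Collecting: FIRST(F) = { '-', 'x' }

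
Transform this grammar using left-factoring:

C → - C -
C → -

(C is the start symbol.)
Left-factoring transforms A → αβ₁ | αβ₂ into A → αA' and A' → β₁ | β₂
(α is the longest common prefix among the alternatives). Repeat until
no nonterminal has two alternatives with a common prefix.

Round 1: C has alternatives sharing prefix '-'. Introduce C': C → - C'
  Add: C' → C -
  Add: C' → ε

No remaining common prefixes — done.

Resulting grammar:
C → - C'
C' → C -
C' → ε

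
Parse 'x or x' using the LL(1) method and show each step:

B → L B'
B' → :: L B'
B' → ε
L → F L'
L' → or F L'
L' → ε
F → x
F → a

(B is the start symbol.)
LL(1) parsing maintains a stack (initially the start symbol over $) and the input. At each step: if the stack top is a terminal, match it against the current input token; if it is a non-terminal N, replace it with the RHS of M[N, lookahead] (the unique production whose predict set contains the lookahead).

Stack is shown with the top on the left.

Stack         Input     Action
------------------------------
B $           x or x $  output B → L B'
L B' $        x or x $  output L → F L'
F L' B' $     x or x $  output F → x
x L' B' $     x or x $  match 'x'
L' B' $       or x $    output L' → or F L'
or F L' B' $  or x $    match 'or'
F L' B' $     x $       output F → x
x L' B' $     x $       match 'x'
L' B' $       $         output L' → ε
B' $          $         output B' → ε
$             $         accept

The string is accepted.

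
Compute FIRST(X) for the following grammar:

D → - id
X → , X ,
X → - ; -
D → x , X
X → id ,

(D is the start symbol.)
{ ',', '-', 'id' }

From X → , X ,:
  - ',' is a terminal: add ',' and stop
From X → - ; -:
  - '-' is a terminal: add '-' and stop
From X → id ,:
  - id is a terminal: add 'id' and stop

Collecting: FIRST(X) = { ',', '-', 'id' }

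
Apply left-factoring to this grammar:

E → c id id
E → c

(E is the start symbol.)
E → c E'
E' → id id
E' → ε

Left-factoring transforms A → αβ₁ | αβ₂ into A → αA' and A' → β₁ | β₂
(α is the longest common prefix among the alternatives). Repeat until
no nonterminal has two alternatives with a common prefix.

Round 1: E has alternatives sharing prefix 'c'. Introduce E': E → c E'
  Add: E' → id id
  Add: E' → ε

No remaining common prefixes — done.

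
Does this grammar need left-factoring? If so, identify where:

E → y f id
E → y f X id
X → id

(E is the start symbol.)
Left-factoring is needed when two productions for the same non-terminal
share a common prefix on the right-hand side.

Productions for E:
  E → y f id
  E → y f X id

Found common prefix 'y f' in productions for E

Answer: Yes, E has productions with common prefix 'y f'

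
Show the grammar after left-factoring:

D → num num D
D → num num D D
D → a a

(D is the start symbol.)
Left-factoring transforms A → αβ₁ | αβ₂ into A → αA' and A' → β₁ | β₂
(α is the longest common prefix among the alternatives). Repeat until
no nonterminal has two alternatives with a common prefix.

Round 1: D has alternatives sharing prefix 'num num D'. Introduce D': D → num num D D'
  Add: D' → ε
  Add: D' → D

No remaining common prefixes — done.

Resulting grammar:
D → num num D D'
D' → ε
D' → D
D → a a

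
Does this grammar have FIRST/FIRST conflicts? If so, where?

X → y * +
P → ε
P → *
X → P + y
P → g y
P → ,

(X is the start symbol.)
FIRST sets of the non-terminals at (or reachable through a nullable prefix from) the front of some alternative:
  FIRST(P) = { '*', ',', 'g', ε }

Productions for X:
  X → y * +: FIRST = { 'y' }
  X → P + y: FIRST = { '*', '+', ',', 'g' }
Productions for P:
  P → ε: FIRST = { ε }
  P → *: FIRST = { '*' }
  P → g y: FIRST = { 'g' }
  P → ,: FIRST = { ',' }

All alternatives of each non-terminal have pairwise disjoint FIRST sets.

Answer: No FIRST/FIRST conflicts.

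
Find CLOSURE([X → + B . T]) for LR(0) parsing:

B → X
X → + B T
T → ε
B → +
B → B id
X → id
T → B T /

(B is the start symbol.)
{ [B → . +], [B → . B id], [B → . X], [T → . B T /], [T → .], [X → + B . T], [X → . + B T], [X → . id] }

Start with: [X → + B . T]
  [X → + B . T] has the dot before T: add [T → .], [T → . B T /]
  [T → . B T /] has the dot before B: add [B → . X], [B → . +], [B → . B id]
  [B → . X] has the dot before X: add [X → . + B T], [X → . id]
No further items can be added.

CLOSURE = { [B → . +], [B → . B id], [B → . X], [T → . B T /], [T → .], [X → + B . T], [X → . + B T], [X → . id] }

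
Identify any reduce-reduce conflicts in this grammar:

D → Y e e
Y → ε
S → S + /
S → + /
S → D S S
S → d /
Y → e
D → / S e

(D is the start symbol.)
Yes — I18: [S → + / .] vs [S → S + / .]

Augment with D' → D and build the canonical LR(0) collection (I0 = CLOSURE({[D' → . D]}), then GOTO on every symbol after a dot until no new states appear). It has 20 states:
  I0: { [D → . / S e], [D → . Y e e], [D' → . D], [Y → . e], [Y → .] }  — shift, reduce
  I1: { [D → . / S e], [D → . Y e e], [D → / . S e], [S → . + /], [S → . D S S], [S → . S + /], [S → . d /], [Y → . e], [Y → .] }  — shift, reduce
  I2: { [D' → D .] }  — accept
  I3: { [D → Y . e e] }  — shift
  I4: { [Y → e .] }  — reduce
  I5: { [D → Y e . e] }  — shift
  I6: { [D → Y e e .] }  — reduce
  I7: { [S → + . /] }  — shift
  I8: { [D → . / S e], [D → . Y e e], [S → . + /], [S → . D S S], [S → . S + /], [S → . d /], [S → D . S S], [Y → . e], [Y → .] }  — shift, reduce
  I9: { [D → / S . e], [S → S . + /] }  — shift
  I10: { [S → d . /] }  — shift
  I11: { [S → d / .] }  — reduce
  I12: { [S → S + . /] }  — shift
  I13: { [D → / S e .] }  — reduce
  I14: { [S → S + / .] }  — reduce
  I15: { [D → . / S e], [D → . Y e e], [S → . + /], [S → . D S S], [S → . S + /], [S → . d /], [S → D S . S], [S → S . + /], [Y → . e], [Y → .] }  — shift, reduce
  I16: { [S → + . /], [S → S + . /] }  — shift
  I17: { [S → D S S .], [S → S . + /] }  — shift, reduce
  I18: { [S → + / .], [S → S + / .] }  — 2 reduces
  I19: { [S → + / .] }  — reduce

I18 contains complete items [S → + / .], [S → S + / .] — reduce-reduce conflict.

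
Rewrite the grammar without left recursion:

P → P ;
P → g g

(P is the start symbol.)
P is directly left-recursive. The standard transformation for
  A → A α₁ | ... | A α_m | β₁ | ... | β_n
is
  A  → β₁ A' | ... | β_n A'
  A' → α₁ A' | ... | α_m A' | ε

P → g g becomes P → g g P'
P → P ; becomes P' → ; P'
Add P' → ε

Resulting grammar:
P → g g P'
P' → ; P'
P' → ε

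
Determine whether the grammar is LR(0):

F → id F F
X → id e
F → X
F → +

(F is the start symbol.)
Yes, the grammar is LR(0)

A grammar is LR(0) if no state in the canonical LR(0) collection has:
  - both a shift item (dot before a terminal) and a complete item (shift-reduce conflict), or
  - two or more complete items (reduce-reduce conflict; the accept item [F' → F .] counts as a complete item here).

Augment with F' → F and build the canonical LR(0) collection (I0 = CLOSURE({[F' → . F]}), then GOTO on every symbol after a dot until no new states appear). It has 8 states:
  I0: { [F → . +], [F → . X], [F → . id F F], [F' → . F], [X → . id e] }  — shift
  I1: { [F → + .] }  — reduce
  I2: { [F' → F .] }  — accept
  I3: { [F → X .] }  — reduce
  I4: { [F → . +], [F → . X], [F → . id F F], [F → id . F F], [X → . id e], [X → id . e] }  — shift
  I5: { [F → . +], [F → . X], [F → . id F F], [F → id F . F], [X → . id e] }  — shift
  I6: { [X → id e .] }  — reduce
  I7: { [F → id F F .] }  — reduce

Every state is either a pure shift/goto state or contains exactly one complete item and nothing to shift — no conflicts. The grammar is LR(0).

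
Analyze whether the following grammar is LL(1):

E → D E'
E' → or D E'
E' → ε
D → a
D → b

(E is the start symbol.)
Yes, the grammar is LL(1).

Relevant sets:
  FOLLOW(E') = { $ }

For E':
  PREDICT(E' → or D E') = { 'or' }
  PREDICT(E' → ε) = { $ }
For D:
  PREDICT(D → a) = { 'a' }
  PREDICT(D → b) = { 'b' }
E has a single production, so nothing to check there.

All predict sets are disjoint. The grammar IS LL(1).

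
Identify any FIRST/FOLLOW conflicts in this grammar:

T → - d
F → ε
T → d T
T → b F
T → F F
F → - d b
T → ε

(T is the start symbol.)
Nullable non-terminals: F, T.
FIRST sets used below: FIRST(F) = { '-', ε }

F: nullable alternative(s) F → ε; FOLLOW(F) = { $, '-' }
  F → ε: FIRST \ {ε} = { } — this is the only nullable alternative, skip
  F → - d b: FIRST \ {ε} = { '-' } — overlaps FOLLOW(F) on { '-' }: CONFLICT

T: nullable alternative(s) T → F F, T → ε; FOLLOW(T) = { $ }
  T → - d: FIRST \ {ε} = { '-' } — disjoint from FOLLOW(T)
  T → d T: FIRST \ {ε} = { 'd' } — disjoint from FOLLOW(T)
  T → b F: FIRST \ {ε} = { 'b' } — disjoint from FOLLOW(T)
  T → F F: FIRST \ {ε} = { '-' } — disjoint from FOLLOW(T)
  T → ε: FIRST \ {ε} = { } — disjoint from FOLLOW(T)

So the grammar has 1 FIRST/FOLLOW conflict (marked CONFLICT above).

Answer: Yes. F → '-' d b with FOLLOW(F) on { '-' }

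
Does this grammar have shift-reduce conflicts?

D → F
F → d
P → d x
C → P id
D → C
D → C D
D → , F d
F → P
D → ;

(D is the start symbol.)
Augment with D' → D and build the canonical LR(0) collection (I0 = CLOSURE({[D' → . D]}), then GOTO on every symbol after a dot until no new states appear). It has 14 states:
  I0: { [C → . P id], [D → . , F d], [D → . ;], [D → . C D], [D → . C], [D → . F], [D' → . D], [F → . P], [F → . d], [P → . d x] }  — shift
  I1: { [D → , . F d], [F → . P], [F → . d], [P → . d x] }  — shift
  I2: { [D → ; .] }  — reduce
  I3: { [C → . P id], [D → . , F d], [D → . ;], [D → . C D], [D → . C], [D → . F], [D → C . D], [D → C .], [F → . P], [F → . d], [P → . d x] }  — shift, reduce
  I4: { [D' → D .] }  — accept
  I5: { [D → F .] }  — reduce
  I6: { [C → P . id], [F → P .] }  — shift, reduce
  I7: { [F → d .], [P → d . x] }  — shift, reduce
  I8: { [P → d x .] }  — reduce
  I9: { [C → P id .] }  — reduce
  I10: { [D → C D .] }  — reduce
  I11: { [D → , F . d] }  — shift
  I12: { [F → P .] }  — reduce
  I13: { [D → , F d .] }  — reduce

I3 contains reduce item [D → C .] and shift items [D → . , F d], [D → . ;], [F → . d], [P → . d x] — shift-reduce conflict.
I6 contains reduce item [F → P .] and shift item [C → P . id] — shift-reduce conflict.
I7 contains reduce item [F → d .] and shift item [P → d . x] — shift-reduce conflict.

Answer: Yes — I3: [D → C .] vs [D → . , F d]; I6: [F → P .] vs [C → P . id]; I7: [F → d .] vs [P → d . x]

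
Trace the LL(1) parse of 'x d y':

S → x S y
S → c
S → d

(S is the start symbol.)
LL(1) parsing maintains a stack (initially the start symbol over $) and the input. At each step: if the stack top is a terminal, match it against the current input token; if it is a non-terminal N, replace it with the RHS of M[N, lookahead] (the unique production whose predict set contains the lookahead).

Stack is shown with the top on the left.

Stack    Input    Action
------------------------
S $      x d y $  output S → x S y
x S y $  x d y $  match 'x'
S y $    d y $    output S → d
d y $    d y $    match 'd'
y $      y $      match 'y'
$        $        accept

The string is accepted.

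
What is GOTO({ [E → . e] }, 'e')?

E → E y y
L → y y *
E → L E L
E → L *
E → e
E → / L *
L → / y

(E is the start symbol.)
{ [E → e .] }

GOTO(I, 'e') = CLOSURE({ [A → αX.β] : [A → α.Xβ] ∈ I, X = 'e' })

Items with dot before 'e', with the dot advanced:
  [E → . e] → [E → e .]
Closure adds nothing (no advanced item has the dot before a non-terminal).

GOTO = { [E → e .] }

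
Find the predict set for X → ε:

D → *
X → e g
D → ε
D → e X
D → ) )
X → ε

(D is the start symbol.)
PREDICT(X → ε) = (FIRST(RHS) \ {ε}) ∪ (FOLLOW(X) if ε ∈ FIRST(RHS), i.e. RHS ⇒* ε)
The right-hand side is ε (FIRST(ε) = { ε }), so the predict set is FOLLOW(X) = { $ }
PREDICT(X → ε) = { $ }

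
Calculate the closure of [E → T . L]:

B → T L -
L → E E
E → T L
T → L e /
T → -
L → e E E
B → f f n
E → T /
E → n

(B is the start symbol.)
To compute CLOSURE, for each item [A → α.Bβ] where B is a non-terminal, add [B → .γ] for all productions B → γ; repeat for the newly added items until nothing changes.

Start with: [E → T . L]
  [E → T . L] has the dot before L: add [L → . E E], [L → . e E E]
  [L → . E E] has the dot before E: add [E → . T L], [E → . T /], [E → . n]
  [E → . T L] has the dot before T: add [T → . L e /], [T → . -]
No further items can be added.

CLOSURE = { [E → . T /], [E → . T L], [E → . n], [E → T . L], [L → . E E], [L → . e E E], [T → . -], [T → . L e /] }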